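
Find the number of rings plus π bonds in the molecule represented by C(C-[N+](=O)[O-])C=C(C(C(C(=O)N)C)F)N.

Molecular formula from the SMILES: C8H14FN3O3.
DoU = (2C + 2 + N − H − X)/2 = (2·8 + 2 + 3 − 14 − 1)/2 = 6/2 = 3.
(Structurally: 0 ring(s) + 3 π bond(s) = 3.)

3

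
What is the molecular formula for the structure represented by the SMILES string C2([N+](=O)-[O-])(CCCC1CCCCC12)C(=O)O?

Heavy atoms from the SMILES: 11 C, 1 N, 4 O.
Implicit hydrogens by atom environment:
  7 × C: 2 H each → 14
  2 × C: 1 H each → 2
  2 × C: no H
  2 × O: no H
  1 × N (charge +1): no H
  1 × O: 1 H
  1 × O (charge -1): no H
  Total hydrogens = 17.
Molecular formula: C11H17NO4

C11H17NO4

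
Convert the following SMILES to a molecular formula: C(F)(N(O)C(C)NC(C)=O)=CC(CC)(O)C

C10H19FN2O3

Heavy atoms from the SMILES: 10 C, 1 F, 2 N, 3 O.
Implicit hydrogens by atom environment:
  4 × C: 3 H each → 12
  3 × C: no H
  2 × C: 1 H each → 2
  2 × O: 1 H each → 2
  1 × C: 2 H
  1 × F: no H
  1 × N: 1 H
  1 × N: no H
  1 × O: no H
  Total hydrogens = 19.
Molecular formula: C10H19FN2O3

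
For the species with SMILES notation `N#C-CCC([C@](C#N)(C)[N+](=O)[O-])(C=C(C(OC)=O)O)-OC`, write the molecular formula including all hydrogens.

C12H15N3O6

Heavy atoms from the SMILES: 12 C, 3 N, 6 O.
Implicit hydrogens by atom environment:
  6 × C: no H
  4 × O: no H
  3 × C: 3 H each → 9
  2 × C: 2 H each → 4
  2 × N: no H
  1 × C: 1 H
  1 × N (charge +1): no H
  1 × O: 1 H
  1 × O (charge -1): no H
  Total hydrogens = 15.
Molecular formula: C12H15N3O6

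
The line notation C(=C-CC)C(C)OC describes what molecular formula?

Heavy atoms from the SMILES: 7 C, 1 O.
Implicit hydrogens by atom environment:
  3 × C: 3 H each → 9
  3 × C: 1 H each → 3
  1 × C: 2 H
  1 × O: no H
  Total hydrogens = 14.
Molecular formula: C7H14O

C7H14O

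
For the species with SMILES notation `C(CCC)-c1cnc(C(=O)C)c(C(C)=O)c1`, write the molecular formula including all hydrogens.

C13H17NO2

Heavy atoms from the SMILES: 13 C, 1 N, 2 O.
Implicit hydrogens by atom environment:
  3 × C: 3 H each → 9
  3 × C: 2 H each → 6
  3 × C (aromatic): no H
  2 × C (aromatic): 1 H each → 2
  2 × C: no H
  2 × O: no H
  1 × N (aromatic): no H
  Total hydrogens = 17.
Molecular formula: C13H17NO2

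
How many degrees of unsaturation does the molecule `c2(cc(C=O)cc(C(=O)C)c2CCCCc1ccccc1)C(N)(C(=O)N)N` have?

Molecular formula from the SMILES: C21H25N3O3.
DoU = (2C + 2 + N − H − X)/2 = (2·21 + 2 + 3 − 25 − 0)/2 = 22/2 = 11.
(Structurally: 2 ring(s) + 9 π bond(s) = 11.)

11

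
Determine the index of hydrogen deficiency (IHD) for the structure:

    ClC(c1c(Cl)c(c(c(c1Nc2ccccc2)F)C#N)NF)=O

11

Molecular formula from the SMILES: C14H7Cl2F2N3O.
DoU = (2C + 2 + N − H − X)/2 = (2·14 + 2 + 3 − 7 − 4)/2 = 22/2 = 11.
(Structurally: 2 ring(s) + 9 π bond(s) = 11.)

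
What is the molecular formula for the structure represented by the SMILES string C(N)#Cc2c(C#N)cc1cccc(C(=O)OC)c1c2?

C15H10N2O2

Heavy atoms from the SMILES: 15 C, 2 N, 2 O.
Implicit hydrogens by atom environment:
  5 × C (aromatic): 1 H each → 5
  5 × C (aromatic): no H
  4 × C: no H
  2 × O: no H
  1 × C: 3 H
  1 × N: 2 H
  1 × N: no H
  Total hydrogens = 10.
Molecular formula: C15H10N2O2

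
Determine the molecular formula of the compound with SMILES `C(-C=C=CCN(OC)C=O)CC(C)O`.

C10H17NO3

Heavy atoms from the SMILES: 10 C, 1 N, 3 O.
Implicit hydrogens by atom environment:
  4 × C: 1 H each → 4
  3 × C: 2 H each → 6
  2 × C: 3 H each → 6
  2 × O: no H
  1 × C: no H
  1 × N: no H
  1 × O: 1 H
  Total hydrogens = 17.
Molecular formula: C10H17NO3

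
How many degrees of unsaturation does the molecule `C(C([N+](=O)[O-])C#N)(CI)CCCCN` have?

3

Molecular formula from the SMILES: C8H14IN3O2.
DoU = (2C + 2 + N − H − X)/2 = (2·8 + 2 + 3 − 14 − 1)/2 = 6/2 = 3.
(Structurally: 0 ring(s) + 3 π bond(s) = 3.)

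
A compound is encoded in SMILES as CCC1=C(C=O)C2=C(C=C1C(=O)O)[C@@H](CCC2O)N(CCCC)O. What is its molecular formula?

C18H25NO5

Heavy atoms from the SMILES: 18 C, 1 N, 5 O.
Implicit hydrogens by atom environment:
  6 × C: 2 H each → 12
  5 × C (aromatic): no H
  3 × C: 1 H each → 3
  3 × O: 1 H each → 3
  2 × C: 3 H each → 6
  2 × O: no H
  1 × C (aromatic): 1 H
  1 × C: no H
  1 × N: no H
  Total hydrogens = 25.
Molecular formula: C18H25NO5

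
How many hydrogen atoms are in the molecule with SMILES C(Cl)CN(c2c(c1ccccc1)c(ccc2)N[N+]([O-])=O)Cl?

Hydrogens are implicit in SMILES; fill each atom to its normal valence:
  8 × C (aromatic): 1 H each → 8
  4 × C (aromatic): no H
  2 × C: 2 H each → 4
  2 × Cl: no H
  1 × N: 1 H
  1 × N: no H
  1 × N (charge +1): no H
  1 × O: no H
  1 × O (charge -1): no H
  Total hydrogens = 13.

13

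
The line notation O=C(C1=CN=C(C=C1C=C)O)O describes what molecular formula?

Heavy atoms from the SMILES: 8 C, 1 N, 3 O.
Implicit hydrogens by atom environment:
  3 × C (aromatic): no H
  2 × C (aromatic): 1 H each → 2
  2 × O: 1 H each → 2
  1 × C: 2 H
  1 × C: 1 H
  1 × C: no H
  1 × N (aromatic): no H
  1 × O: no H
  Total hydrogens = 7.
Molecular formula: C8H7NO3

C8H7NO3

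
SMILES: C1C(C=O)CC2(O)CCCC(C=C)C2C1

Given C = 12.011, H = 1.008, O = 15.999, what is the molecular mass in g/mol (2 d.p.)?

208.30

Molecular formula: C13H20O2.
M = 13×12.011 + 20×1.008 + 2×15.999 = 208.30 g/mol.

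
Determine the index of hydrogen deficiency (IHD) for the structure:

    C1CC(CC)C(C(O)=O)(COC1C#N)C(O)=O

Molecular formula from the SMILES: C11H15NO5.
DoU = (2C + 2 + N − H − X)/2 = (2·11 + 2 + 1 − 15 − 0)/2 = 10/2 = 5.
(Structurally: 1 ring(s) + 4 π bond(s) = 5.)

5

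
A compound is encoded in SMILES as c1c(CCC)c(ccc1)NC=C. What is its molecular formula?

C11H15N

Heavy atoms from the SMILES: 11 C, 1 N.
Implicit hydrogens by atom environment:
  4 × C (aromatic): 1 H each → 4
  3 × C: 2 H each → 6
  2 × C (aromatic): no H
  1 × C: 3 H
  1 × C: 1 H
  1 × N: 1 H
  Total hydrogens = 15.
Molecular formula: C11H15N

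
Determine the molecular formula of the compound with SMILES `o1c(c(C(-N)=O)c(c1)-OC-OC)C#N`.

C8H8N2O4

Heavy atoms from the SMILES: 8 C, 2 N, 4 O.
Implicit hydrogens by atom environment:
  3 × C (aromatic): no H
  3 × O: no H
  2 × C: no H
  1 × C: 3 H
  1 × C: 2 H
  1 × C (aromatic): 1 H
  1 × N: 2 H
  1 × N: no H
  1 × O (aromatic): no H
  Total hydrogens = 8.
Molecular formula: C8H8N2O4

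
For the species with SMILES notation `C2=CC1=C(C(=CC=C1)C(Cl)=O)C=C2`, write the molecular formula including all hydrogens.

C11H7ClO

Heavy atoms from the SMILES: 11 C, 1 Cl, 1 O.
Implicit hydrogens by atom environment:
  7 × C (aromatic): 1 H each → 7
  3 × C (aromatic): no H
  1 × C: no H
  1 × Cl: no H
  1 × O: no H
  Total hydrogens = 7.
Molecular formula: C11H7ClO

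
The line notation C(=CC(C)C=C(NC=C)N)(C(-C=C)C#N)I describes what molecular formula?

Heavy atoms from the SMILES: 12 C, 1 I, 3 N.
Implicit hydrogens by atom environment:
  6 × C: 1 H each → 6
  3 × C: no H
  2 × C: 2 H each → 4
  1 × C: 3 H
  1 × I: no H
  1 × N: 2 H
  1 × N: 1 H
  1 × N: no H
  Total hydrogens = 16.
Molecular formula: C12H16IN3

C12H16IN3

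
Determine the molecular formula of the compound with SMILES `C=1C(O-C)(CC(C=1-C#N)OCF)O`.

C8H10FNO3

Heavy atoms from the SMILES: 8 C, 1 F, 1 N, 3 O.
Implicit hydrogens by atom environment:
  3 × C: no H
  2 × C: 2 H each → 4
  2 × C: 1 H each → 2
  2 × O: no H
  1 × C: 3 H
  1 × F: no H
  1 × N: no H
  1 × O: 1 H
  Total hydrogens = 10.
Molecular formula: C8H10FNO3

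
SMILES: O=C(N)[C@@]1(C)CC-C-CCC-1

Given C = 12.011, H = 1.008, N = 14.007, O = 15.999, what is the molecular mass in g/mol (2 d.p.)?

155.24

Molecular formula: C9H17NO.
M = 9×12.011 + 17×1.008 + 1×14.007 + 1×15.999 = 155.24 g/mol.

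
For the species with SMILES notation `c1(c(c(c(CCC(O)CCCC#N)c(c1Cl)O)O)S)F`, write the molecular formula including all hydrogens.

C13H15ClFNO3S

Heavy atoms from the SMILES: 13 C, 1 Cl, 1 F, 1 N, 3 O, 1 S.
Implicit hydrogens by atom environment:
  6 × C (aromatic): no H
  5 × C: 2 H each → 10
  3 × O: 1 H each → 3
  1 × C: 1 H
  1 × C: no H
  1 × Cl: no H
  1 × F: no H
  1 × N: no H
  1 × S: 1 H
  Total hydrogens = 15.
Molecular formula: C13H15ClFNO3S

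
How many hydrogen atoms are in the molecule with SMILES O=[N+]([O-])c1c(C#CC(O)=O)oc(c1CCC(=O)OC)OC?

Hydrogens are implicit in SMILES; fill each atom to its normal valence:
  5 × O: no H
  4 × C (aromatic): no H
  4 × C: no H
  2 × C: 3 H each → 6
  2 × C: 2 H each → 4
  1 × N (charge +1): no H
  1 × O: 1 H
  1 × O (aromatic): no H
  1 × O (charge -1): no H
  Total hydrogens = 11.

11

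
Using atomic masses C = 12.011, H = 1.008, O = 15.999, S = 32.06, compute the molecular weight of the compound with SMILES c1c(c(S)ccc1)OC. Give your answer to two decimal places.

Molecular formula: C7H8OS.
M = 7×12.011 + 8×1.008 + 1×15.999 + 1×32.06 = 140.20 g/mol.

140.20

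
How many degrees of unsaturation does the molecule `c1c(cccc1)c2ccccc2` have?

Molecular formula from the SMILES: C12H10.
DoU = (2C + 2 + N − H − X)/2 = (2·12 + 2 + 0 − 10 − 0)/2 = 16/2 = 8.
(Structurally: 2 ring(s) + 6 π bond(s) = 8.)

8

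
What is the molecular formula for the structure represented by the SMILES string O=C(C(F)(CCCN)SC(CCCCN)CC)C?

C13H27FN2OS

Heavy atoms from the SMILES: 13 C, 1 F, 2 N, 1 O, 1 S.
Implicit hydrogens by atom environment:
  8 × C: 2 H each → 16
  2 × C: 3 H each → 6
  2 × C: no H
  2 × N: 2 H each → 4
  1 × C: 1 H
  1 × F: no H
  1 × O: no H
  1 × S: no H
  Total hydrogens = 27.
Molecular formula: C13H27FN2OS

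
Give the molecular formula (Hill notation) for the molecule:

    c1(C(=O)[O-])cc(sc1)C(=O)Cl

Heavy atoms from the SMILES: 6 C, 1 Cl, 3 O, 1 S.
Implicit hydrogens by atom environment:
  2 × C (aromatic): 1 H each → 2
  2 × C (aromatic): no H
  2 × C: no H
  2 × O: no H
  1 × Cl: no H
  1 × O (charge -1): no H
  1 × S (aromatic): no H
  Total hydrogens = 2.
Net charge -1.
Molecular formula: C6H2ClO3S-

C6H2ClO3S-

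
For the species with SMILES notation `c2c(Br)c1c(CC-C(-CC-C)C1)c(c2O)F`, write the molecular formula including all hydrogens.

C13H16BrFO

Heavy atoms from the SMILES: 1 Br, 13 C, 1 F, 1 O.
Implicit hydrogens by atom environment:
  5 × C: 2 H each → 10
  5 × C (aromatic): no H
  1 × Br: no H
  1 × C: 3 H
  1 × C (aromatic): 1 H
  1 × C: 1 H
  1 × F: no H
  1 × O: 1 H
  Total hydrogens = 16.
Molecular formula: C13H16BrFO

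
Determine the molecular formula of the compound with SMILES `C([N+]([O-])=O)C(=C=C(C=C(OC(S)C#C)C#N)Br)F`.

Heavy atoms from the SMILES: 1 Br, 10 C, 1 F, 2 N, 3 O, 1 S.
Implicit hydrogens by atom environment:
  6 × C: no H
  3 × C: 1 H each → 3
  2 × O: no H
  1 × Br: no H
  1 × C: 2 H
  1 × F: no H
  1 × N (charge +1): no H
  1 × N: no H
  1 × O (charge -1): no H
  1 × S: 1 H
  Total hydrogens = 6.
Molecular formula: C10H6BrFN2O3S

C10H6BrFN2O3S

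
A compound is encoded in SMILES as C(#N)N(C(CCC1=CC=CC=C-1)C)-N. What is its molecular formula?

Heavy atoms from the SMILES: 11 C, 3 N.
Implicit hydrogens by atom environment:
  5 × C (aromatic): 1 H each → 5
  2 × C: 2 H each → 4
  2 × N: no H
  1 × C: 3 H
  1 × C: 1 H
  1 × C: no H
  1 × C (aromatic): no H
  1 × N: 2 H
  Total hydrogens = 15.
Molecular formula: C11H15N3

C11H15N3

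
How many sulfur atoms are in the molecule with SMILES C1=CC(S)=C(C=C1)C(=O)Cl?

1

The symbol for sulfur appears 1 time in the SMILES.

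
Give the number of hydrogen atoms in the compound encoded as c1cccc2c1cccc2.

Hydrogens are implicit in SMILES; fill each atom to its normal valence:
  8 × C (aromatic): 1 H each → 8
  2 × C (aromatic): no H
  Total hydrogens = 8.

8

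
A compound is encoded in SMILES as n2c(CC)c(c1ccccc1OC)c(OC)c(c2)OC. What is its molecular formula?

Heavy atoms from the SMILES: 16 C, 1 N, 3 O.
Implicit hydrogens by atom environment:
  6 × C (aromatic): no H
  5 × C (aromatic): 1 H each → 5
  4 × C: 3 H each → 12
  3 × O: no H
  1 × C: 2 H
  1 × N (aromatic): no H
  Total hydrogens = 19.
Molecular formula: C16H19NO3

C16H19NO3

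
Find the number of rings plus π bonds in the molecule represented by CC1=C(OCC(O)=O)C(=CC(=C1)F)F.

5

Molecular formula from the SMILES: C9H8F2O3.
DoU = (2C + 2 + N − H − X)/2 = (2·9 + 2 + 0 − 8 − 2)/2 = 10/2 = 5.
(Structurally: 1 ring(s) + 4 π bond(s) = 5.)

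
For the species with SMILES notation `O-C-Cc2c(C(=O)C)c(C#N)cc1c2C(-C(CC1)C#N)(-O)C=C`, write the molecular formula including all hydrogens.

Heavy atoms from the SMILES: 18 C, 2 N, 3 O.
Implicit hydrogens by atom environment:
  5 × C: 2 H each → 10
  5 × C (aromatic): no H
  4 × C: no H
  2 × C: 1 H each → 2
  2 × N: no H
  2 × O: 1 H each → 2
  1 × C: 3 H
  1 × C (aromatic): 1 H
  1 × O: no H
  Total hydrogens = 18.
Molecular formula: C18H18N2O3

C18H18N2O3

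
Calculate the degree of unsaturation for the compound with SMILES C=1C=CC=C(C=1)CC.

Molecular formula from the SMILES: C8H10.
DoU = (2C + 2 + N − H − X)/2 = (2·8 + 2 + 0 − 10 − 0)/2 = 8/2 = 4.
(Structurally: 1 ring(s) + 3 π bond(s) = 4.)

4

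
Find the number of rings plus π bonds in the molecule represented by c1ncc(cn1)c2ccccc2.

Molecular formula from the SMILES: C10H8N2.
DoU = (2C + 2 + N − H − X)/2 = (2·10 + 2 + 2 − 8 − 0)/2 = 16/2 = 8.
(Structurally: 2 ring(s) + 6 π bond(s) = 8.)

8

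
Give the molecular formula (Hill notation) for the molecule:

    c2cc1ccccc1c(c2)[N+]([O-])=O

Heavy atoms from the SMILES: 10 C, 1 N, 2 O.
Implicit hydrogens by atom environment:
  7 × C (aromatic): 1 H each → 7
  3 × C (aromatic): no H
  1 × N (charge +1): no H
  1 × O: no H
  1 × O (charge -1): no H
  Total hydrogens = 7.
Molecular formula: C10H7NO2

C10H7NO2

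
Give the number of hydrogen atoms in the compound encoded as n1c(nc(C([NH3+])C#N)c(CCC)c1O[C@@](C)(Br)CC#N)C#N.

Hydrogens are implicit in SMILES; fill each atom to its normal valence:
  4 × C (aromatic): no H
  4 × C: no H
  3 × C: 2 H each → 6
  3 × N: no H
  2 × C: 3 H each → 6
  2 × N (aromatic): no H
  1 × Br: no H
  1 × C: 1 H
  1 × N (charge +1): 3 H
  1 × O: no H
  Total hydrogens = 16.

16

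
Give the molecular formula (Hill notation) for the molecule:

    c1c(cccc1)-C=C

C8H8

Heavy atoms from the SMILES: 8 C.
Implicit hydrogens by atom environment:
  5 × C (aromatic): 1 H each → 5
  1 × C: 2 H
  1 × C: 1 H
  1 × C (aromatic): no H
  Total hydrogens = 8.
Molecular formula: C8H8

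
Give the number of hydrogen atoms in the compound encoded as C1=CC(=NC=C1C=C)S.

Hydrogens are implicit in SMILES; fill each atom to its normal valence:
  3 × C (aromatic): 1 H each → 3
  2 × C (aromatic): no H
  1 × C: 2 H
  1 × C: 1 H
  1 × N (aromatic): no H
  1 × S: 1 H
  Total hydrogens = 7.

7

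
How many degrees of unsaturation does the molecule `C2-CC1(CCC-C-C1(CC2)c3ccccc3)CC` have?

6

Molecular formula from the SMILES: C18H26.
DoU = (2C + 2 + N − H − X)/2 = (2·18 + 2 + 0 − 26 − 0)/2 = 12/2 = 6.
(Structurally: 3 ring(s) + 3 π bond(s) = 6.)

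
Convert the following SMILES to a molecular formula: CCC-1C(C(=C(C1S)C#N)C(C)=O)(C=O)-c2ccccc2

C17H17NO2S

Heavy atoms from the SMILES: 17 C, 1 N, 2 O, 1 S.
Implicit hydrogens by atom environment:
  5 × C (aromatic): 1 H each → 5
  5 × C: no H
  3 × C: 1 H each → 3
  2 × C: 3 H each → 6
  2 × O: no H
  1 × C: 2 H
  1 × C (aromatic): no H
  1 × N: no H
  1 × S: 1 H
  Total hydrogens = 17.
Molecular formula: C17H17NO2S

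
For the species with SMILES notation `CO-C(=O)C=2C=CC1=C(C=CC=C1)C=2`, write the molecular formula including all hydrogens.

Heavy atoms from the SMILES: 12 C, 2 O.
Implicit hydrogens by atom environment:
  7 × C (aromatic): 1 H each → 7
  3 × C (aromatic): no H
  2 × O: no H
  1 × C: 3 H
  1 × C: no H
  Total hydrogens = 10.
Molecular formula: C12H10O2

C12H10O2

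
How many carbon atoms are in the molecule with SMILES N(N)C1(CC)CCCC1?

7

The symbol for carbon appears 7 times in the SMILES.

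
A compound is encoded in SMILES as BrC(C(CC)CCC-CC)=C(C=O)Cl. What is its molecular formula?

Heavy atoms from the SMILES: 1 Br, 11 C, 1 Cl, 1 O.
Implicit hydrogens by atom environment:
  5 × C: 2 H each → 10
  2 × C: 3 H each → 6
  2 × C: 1 H each → 2
  2 × C: no H
  1 × Br: no H
  1 × Cl: no H
  1 × O: no H
  Total hydrogens = 18.
Molecular formula: C11H18BrClO

C11H18BrClO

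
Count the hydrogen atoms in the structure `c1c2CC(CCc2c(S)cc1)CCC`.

Hydrogens are implicit in SMILES; fill each atom to its normal valence:
  5 × C: 2 H each → 10
  3 × C (aromatic): 1 H each → 3
  3 × C (aromatic): no H
  1 × C: 3 H
  1 × C: 1 H
  1 × S: 1 H
  Total hydrogens = 18.

18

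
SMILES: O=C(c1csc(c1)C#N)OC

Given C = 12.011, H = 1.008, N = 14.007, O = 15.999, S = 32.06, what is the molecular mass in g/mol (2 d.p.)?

167.18

Molecular formula: C7H5NO2S.
M = 7×12.011 + 5×1.008 + 1×14.007 + 2×15.999 + 1×32.06 = 167.18 g/mol.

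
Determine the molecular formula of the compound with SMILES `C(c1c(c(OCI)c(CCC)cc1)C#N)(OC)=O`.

C13H14INO3

Heavy atoms from the SMILES: 13 C, 1 I, 1 N, 3 O.
Implicit hydrogens by atom environment:
  4 × C (aromatic): no H
  3 × C: 2 H each → 6
  3 × O: no H
  2 × C: 3 H each → 6
  2 × C (aromatic): 1 H each → 2
  2 × C: no H
  1 × I: no H
  1 × N: no H
  Total hydrogens = 14.
Molecular formula: C13H14INO3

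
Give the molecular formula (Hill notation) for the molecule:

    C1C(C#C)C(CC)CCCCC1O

C12H20O

Heavy atoms from the SMILES: 12 C, 1 O.
Implicit hydrogens by atom environment:
  6 × C: 2 H each → 12
  4 × C: 1 H each → 4
  1 × C: 3 H
  1 × C: no H
  1 × O: 1 H
  Total hydrogens = 20.
Molecular formula: C12H20O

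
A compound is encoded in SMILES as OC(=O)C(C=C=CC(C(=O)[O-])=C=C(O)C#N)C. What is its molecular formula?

C11H8NO5-

Heavy atoms from the SMILES: 11 C, 1 N, 5 O.
Implicit hydrogens by atom environment:
  7 × C: no H
  3 × C: 1 H each → 3
  2 × O: 1 H each → 2
  2 × O: no H
  1 × C: 3 H
  1 × N: no H
  1 × O (charge -1): no H
  Total hydrogens = 8.
Net charge -1.
Molecular formula: C11H8NO5-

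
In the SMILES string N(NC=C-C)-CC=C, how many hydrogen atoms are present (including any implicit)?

12

Hydrogens are implicit in SMILES; fill each atom to its normal valence:
  3 × C: 1 H each → 3
  2 × C: 2 H each → 4
  2 × N: 1 H each → 2
  1 × C: 3 H
  Total hydrogens = 12.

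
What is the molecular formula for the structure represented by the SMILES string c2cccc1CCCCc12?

Heavy atoms from the SMILES: 10 C.
Implicit hydrogens by atom environment:
  4 × C: 2 H each → 8
  4 × C (aromatic): 1 H each → 4
  2 × C (aromatic): no H
  Total hydrogens = 12.
Molecular formula: C10H12

C10H12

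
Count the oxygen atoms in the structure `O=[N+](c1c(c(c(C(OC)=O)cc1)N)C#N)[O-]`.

The symbol for oxygen appears 4 times in the SMILES.

4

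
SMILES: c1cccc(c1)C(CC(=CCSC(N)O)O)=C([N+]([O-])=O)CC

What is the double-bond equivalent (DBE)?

Molecular formula from the SMILES: C15H20N2O4S.
DoU = (2C + 2 + N − H − X)/2 = (2·15 + 2 + 2 − 20 − 0)/2 = 14/2 = 7.
(Structurally: 1 ring(s) + 6 π bond(s) = 7.)

7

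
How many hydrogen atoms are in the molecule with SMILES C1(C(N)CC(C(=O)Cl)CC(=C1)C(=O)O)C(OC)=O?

Hydrogens are implicit in SMILES; fill each atom to its normal valence:
  4 × C: 1 H each → 4
  4 × C: no H
  4 × O: no H
  2 × C: 2 H each → 4
  1 × C: 3 H
  1 × Cl: no H
  1 × N: 2 H
  1 × O: 1 H
  Total hydrogens = 14.

14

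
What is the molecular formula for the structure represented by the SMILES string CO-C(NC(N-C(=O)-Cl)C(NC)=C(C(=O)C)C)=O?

C10H16ClN3O4

Heavy atoms from the SMILES: 10 C, 1 Cl, 3 N, 4 O.
Implicit hydrogens by atom environment:
  5 × C: no H
  4 × C: 3 H each → 12
  4 × O: no H
  3 × N: 1 H each → 3
  1 × C: 1 H
  1 × Cl: no H
  Total hydrogens = 16.
Molecular formula: C10H16ClN3O4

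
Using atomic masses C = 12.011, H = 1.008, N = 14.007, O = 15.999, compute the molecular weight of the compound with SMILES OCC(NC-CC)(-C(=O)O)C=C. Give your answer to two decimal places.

173.21

Molecular formula: C8H15NO3.
M = 8×12.011 + 15×1.008 + 1×14.007 + 3×15.999 = 173.21 g/mol.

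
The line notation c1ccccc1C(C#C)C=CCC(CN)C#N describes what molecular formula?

C15H16N2

Heavy atoms from the SMILES: 15 C, 2 N.
Implicit hydrogens by atom environment:
  5 × C: 1 H each → 5
  5 × C (aromatic): 1 H each → 5
  2 × C: 2 H each → 4
  2 × C: no H
  1 × C (aromatic): no H
  1 × N: 2 H
  1 × N: no H
  Total hydrogens = 16.
Molecular formula: C15H16N2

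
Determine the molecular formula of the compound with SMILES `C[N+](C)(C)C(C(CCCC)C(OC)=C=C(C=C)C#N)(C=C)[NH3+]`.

[C18H31N3O]2+

Heavy atoms from the SMILES: 18 C, 3 N, 1 O.
Implicit hydrogens by atom environment:
  5 × C: 3 H each → 15
  5 × C: 2 H each → 10
  5 × C: no H
  3 × C: 1 H each → 3
  1 × N (charge +1): 3 H
  1 × N (charge +1): no H
  1 × N: no H
  1 × O: no H
  Total hydrogens = 31.
Net charge +2.
Molecular formula: [C18H31N3O]2+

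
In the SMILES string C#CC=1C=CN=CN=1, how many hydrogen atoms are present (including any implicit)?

Hydrogens are implicit in SMILES; fill each atom to its normal valence:
  3 × C (aromatic): 1 H each → 3
  2 × N (aromatic): no H
  1 × C: 1 H
  1 × C (aromatic): no H
  1 × C: no H
  Total hydrogens = 4.

4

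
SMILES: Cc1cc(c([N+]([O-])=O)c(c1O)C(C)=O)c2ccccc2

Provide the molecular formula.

C15H13NO4

Heavy atoms from the SMILES: 15 C, 1 N, 4 O.
Implicit hydrogens by atom environment:
  6 × C (aromatic): 1 H each → 6
  6 × C (aromatic): no H
  2 × C: 3 H each → 6
  2 × O: no H
  1 × C: no H
  1 × N (charge +1): no H
  1 × O: 1 H
  1 × O (charge -1): no H
  Total hydrogens = 13.
Molecular formula: C15H13NO4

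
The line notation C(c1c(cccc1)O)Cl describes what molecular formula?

C7H7ClO

Heavy atoms from the SMILES: 7 C, 1 Cl, 1 O.
Implicit hydrogens by atom environment:
  4 × C (aromatic): 1 H each → 4
  2 × C (aromatic): no H
  1 × C: 2 H
  1 × Cl: no H
  1 × O: 1 H
  Total hydrogens = 7.
Molecular formula: C7H7ClO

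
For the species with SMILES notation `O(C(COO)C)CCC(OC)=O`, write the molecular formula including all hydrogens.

C7H14O5

Heavy atoms from the SMILES: 7 C, 5 O.
Implicit hydrogens by atom environment:
  4 × O: no H
  3 × C: 2 H each → 6
  2 × C: 3 H each → 6
  1 × C: 1 H
  1 × C: no H
  1 × O: 1 H
  Total hydrogens = 14.
Molecular formula: C7H14O5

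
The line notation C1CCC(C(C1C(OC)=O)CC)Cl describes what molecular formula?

C10H17ClO2

Heavy atoms from the SMILES: 10 C, 1 Cl, 2 O.
Implicit hydrogens by atom environment:
  4 × C: 2 H each → 8
  3 × C: 1 H each → 3
  2 × C: 3 H each → 6
  2 × O: no H
  1 × C: no H
  1 × Cl: no H
  Total hydrogens = 17.
Molecular formula: C10H17ClO2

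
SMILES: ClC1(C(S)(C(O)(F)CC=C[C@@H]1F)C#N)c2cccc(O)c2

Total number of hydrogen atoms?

Hydrogens are implicit in SMILES; fill each atom to its normal valence:
  4 × C (aromatic): 1 H each → 4
  4 × C: no H
  3 × C: 1 H each → 3
  2 × C (aromatic): no H
  2 × F: no H
  2 × O: 1 H each → 2
  1 × C: 2 H
  1 × Cl: no H
  1 × N: no H
  1 × S: 1 H
  Total hydrogens = 12.

12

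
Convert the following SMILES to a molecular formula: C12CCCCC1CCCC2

C10H18

Heavy atoms from the SMILES: 10 C.
Implicit hydrogens by atom environment:
  8 × C: 2 H each → 16
  2 × C: 1 H each → 2
  Total hydrogens = 18.
Molecular formula: C10H18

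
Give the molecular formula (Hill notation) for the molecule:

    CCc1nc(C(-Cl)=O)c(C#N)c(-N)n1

C8H7ClN4O

Heavy atoms from the SMILES: 8 C, 1 Cl, 4 N, 1 O.
Implicit hydrogens by atom environment:
  4 × C (aromatic): no H
  2 × C: no H
  2 × N (aromatic): no H
  1 × C: 3 H
  1 × C: 2 H
  1 × Cl: no H
  1 × N: 2 H
  1 × N: no H
  1 × O: no H
  Total hydrogens = 7.
Molecular formula: C8H7ClN4O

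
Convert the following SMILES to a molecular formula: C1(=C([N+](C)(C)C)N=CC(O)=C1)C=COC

C11H17N2O2+

Heavy atoms from the SMILES: 11 C, 2 N, 2 O.
Implicit hydrogens by atom environment:
  4 × C: 3 H each → 12
  3 × C (aromatic): no H
  2 × C (aromatic): 1 H each → 2
  2 × C: 1 H each → 2
  1 × N (aromatic): no H
  1 × N (charge +1): no H
  1 × O: 1 H
  1 × O: no H
  Total hydrogens = 17.
Net charge +1.
Molecular formula: C11H17N2O2+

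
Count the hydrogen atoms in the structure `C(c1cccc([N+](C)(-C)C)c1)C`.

18

Hydrogens are implicit in SMILES; fill each atom to its normal valence:
  4 × C: 3 H each → 12
  4 × C (aromatic): 1 H each → 4
  2 × C (aromatic): no H
  1 × C: 2 H
  1 × N (charge +1): no H
  Total hydrogens = 18.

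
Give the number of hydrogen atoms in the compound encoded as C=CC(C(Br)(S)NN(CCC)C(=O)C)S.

Hydrogens are implicit in SMILES; fill each atom to its normal valence:
  3 × C: 2 H each → 6
  2 × C: 3 H each → 6
  2 × C: 1 H each → 2
  2 × C: no H
  2 × S: 1 H each → 2
  1 × Br: no H
  1 × N: 1 H
  1 × N: no H
  1 × O: no H
  Total hydrogens = 17.

17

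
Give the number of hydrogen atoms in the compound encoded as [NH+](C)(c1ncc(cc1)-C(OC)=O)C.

Hydrogens are implicit in SMILES; fill each atom to its normal valence:
  3 × C: 3 H each → 9
  3 × C (aromatic): 1 H each → 3
  2 × C (aromatic): no H
  2 × O: no H
  1 × C: no H
  1 × N (charge +1): 1 H
  1 × N (aromatic): no H
  Total hydrogens = 13.

13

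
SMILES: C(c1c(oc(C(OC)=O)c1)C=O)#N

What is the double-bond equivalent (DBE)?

7

Molecular formula from the SMILES: C8H5NO4.
DoU = (2C + 2 + N − H − X)/2 = (2·8 + 2 + 1 − 5 − 0)/2 = 14/2 = 7.
(Structurally: 1 ring(s) + 6 π bond(s) = 7.)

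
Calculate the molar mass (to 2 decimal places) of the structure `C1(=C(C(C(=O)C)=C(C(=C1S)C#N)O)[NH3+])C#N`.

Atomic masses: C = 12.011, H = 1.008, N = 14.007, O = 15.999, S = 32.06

Molecular formula: C10H8N3O2S+.
M = 10×12.011 + 8×1.008 + 3×14.007 + 2×15.999 + 1×32.06 = 234.25 g/mol.

234.25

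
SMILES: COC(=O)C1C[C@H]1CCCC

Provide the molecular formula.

C9H16O2

Heavy atoms from the SMILES: 9 C, 2 O.
Implicit hydrogens by atom environment:
  4 × C: 2 H each → 8
  2 × C: 3 H each → 6
  2 × C: 1 H each → 2
  2 × O: no H
  1 × C: no H
  Total hydrogens = 16.
Molecular formula: C9H16O2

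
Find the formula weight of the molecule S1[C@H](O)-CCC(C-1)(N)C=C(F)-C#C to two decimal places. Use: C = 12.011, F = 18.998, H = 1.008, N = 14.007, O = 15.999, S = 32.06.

Molecular formula: C9H12FNOS.
M = 9×12.011 + 1×18.998 + 12×1.008 + 1×14.007 + 1×15.999 + 1×32.06 = 201.26 g/mol.

201.26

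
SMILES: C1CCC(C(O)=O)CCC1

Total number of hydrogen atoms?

14

Hydrogens are implicit in SMILES; fill each atom to its normal valence:
  6 × C: 2 H each → 12
  1 × C: 1 H
  1 × C: no H
  1 × O: 1 H
  1 × O: no H
  Total hydrogens = 14.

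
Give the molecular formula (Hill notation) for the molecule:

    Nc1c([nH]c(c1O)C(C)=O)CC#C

Heavy atoms from the SMILES: 9 C, 2 N, 2 O.
Implicit hydrogens by atom environment:
  4 × C (aromatic): no H
  2 × C: no H
  1 × C: 3 H
  1 × C: 2 H
  1 × C: 1 H
  1 × N: 2 H
  1 × N (aromatic): 1 H
  1 × O: 1 H
  1 × O: no H
  Total hydrogens = 10.
Molecular formula: C9H10N2O2

C9H10N2O2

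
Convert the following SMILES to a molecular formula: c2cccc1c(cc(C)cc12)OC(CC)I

C14H15IO

Heavy atoms from the SMILES: 14 C, 1 I, 1 O.
Implicit hydrogens by atom environment:
  6 × C (aromatic): 1 H each → 6
  4 × C (aromatic): no H
  2 × C: 3 H each → 6
  1 × C: 2 H
  1 × C: 1 H
  1 × I: no H
  1 × O: no H
  Total hydrogens = 15.
Molecular formula: C14H15IO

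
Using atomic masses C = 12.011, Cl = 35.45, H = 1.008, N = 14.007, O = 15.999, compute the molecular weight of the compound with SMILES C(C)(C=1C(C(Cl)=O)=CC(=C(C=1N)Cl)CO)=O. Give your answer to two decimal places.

262.09

Molecular formula: C10H9Cl2NO3.
M = 10×12.011 + 2×35.45 + 9×1.008 + 1×14.007 + 3×15.999 = 262.09 g/mol.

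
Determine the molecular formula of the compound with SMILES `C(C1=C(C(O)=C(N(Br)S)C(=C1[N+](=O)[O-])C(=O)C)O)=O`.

C9H7BrN2O6S

Heavy atoms from the SMILES: 1 Br, 9 C, 2 N, 6 O, 1 S.
Implicit hydrogens by atom environment:
  6 × C (aromatic): no H
  3 × O: no H
  2 × O: 1 H each → 2
  1 × Br: no H
  1 × C: 3 H
  1 × C: 1 H
  1 × C: no H
  1 × N (charge +1): no H
  1 × N: no H
  1 × O (charge -1): no H
  1 × S: 1 H
  Total hydrogens = 7.
Molecular formula: C9H7BrN2O6S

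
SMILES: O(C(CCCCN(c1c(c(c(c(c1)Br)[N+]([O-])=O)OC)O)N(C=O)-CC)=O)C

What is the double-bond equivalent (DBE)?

7

Molecular formula from the SMILES: C16H22BrN3O7.
DoU = (2C + 2 + N − H − X)/2 = (2·16 + 2 + 3 − 22 − 1)/2 = 14/2 = 7.
(Structurally: 1 ring(s) + 6 π bond(s) = 7.)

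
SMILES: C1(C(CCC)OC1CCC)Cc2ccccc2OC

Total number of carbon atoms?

The symbol for carbon appears 17 times in the SMILES. Lowercase c denotes aromatic carbon and counts toward C.

17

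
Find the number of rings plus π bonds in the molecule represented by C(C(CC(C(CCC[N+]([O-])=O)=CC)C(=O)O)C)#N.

5

Molecular formula from the SMILES: C12H18N2O4.
DoU = (2C + 2 + N − H − X)/2 = (2·12 + 2 + 2 − 18 − 0)/2 = 10/2 = 5.
(Structurally: 0 ring(s) + 5 π bond(s) = 5.)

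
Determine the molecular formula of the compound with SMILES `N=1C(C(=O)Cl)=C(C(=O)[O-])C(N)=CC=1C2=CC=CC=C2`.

Heavy atoms from the SMILES: 13 C, 1 Cl, 2 N, 3 O.
Implicit hydrogens by atom environment:
  6 × C (aromatic): 1 H each → 6
  5 × C (aromatic): no H
  2 × C: no H
  2 × O: no H
  1 × Cl: no H
  1 × N: 2 H
  1 × N (aromatic): no H
  1 × O (charge -1): no H
  Total hydrogens = 8.
Net charge -1.
Molecular formula: C13H8ClN2O3-

C13H8ClN2O3-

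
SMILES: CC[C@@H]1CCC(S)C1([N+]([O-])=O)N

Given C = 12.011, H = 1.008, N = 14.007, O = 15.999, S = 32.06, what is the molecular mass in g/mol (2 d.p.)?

Molecular formula: C7H14N2O2S.
M = 7×12.011 + 14×1.008 + 2×14.007 + 2×15.999 + 1×32.06 = 190.26 g/mol.

190.26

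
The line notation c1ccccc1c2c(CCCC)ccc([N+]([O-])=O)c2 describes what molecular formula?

C16H17NO2

Heavy atoms from the SMILES: 16 C, 1 N, 2 O.
Implicit hydrogens by atom environment:
  8 × C (aromatic): 1 H each → 8
  4 × C (aromatic): no H
  3 × C: 2 H each → 6
  1 × C: 3 H
  1 × N (charge +1): no H
  1 × O: no H
  1 × O (charge -1): no H
  Total hydrogens = 17.
Molecular formula: C16H17NO2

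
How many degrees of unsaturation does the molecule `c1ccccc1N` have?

Molecular formula from the SMILES: C6H7N.
DoU = (2C + 2 + N − H − X)/2 = (2·6 + 2 + 1 − 7 − 0)/2 = 8/2 = 4.
(Structurally: 1 ring(s) + 3 π bond(s) = 4.)

4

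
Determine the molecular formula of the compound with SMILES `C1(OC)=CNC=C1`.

C5H7NO

Heavy atoms from the SMILES: 5 C, 1 N, 1 O.
Implicit hydrogens by atom environment:
  3 × C (aromatic): 1 H each → 3
  1 × C: 3 H
  1 × C (aromatic): no H
  1 × N (aromatic): 1 H
  1 × O: no H
  Total hydrogens = 7.
Molecular formula: C5H7NO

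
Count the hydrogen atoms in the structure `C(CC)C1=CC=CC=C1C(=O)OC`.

14

Hydrogens are implicit in SMILES; fill each atom to its normal valence:
  4 × C (aromatic): 1 H each → 4
  2 × C: 3 H each → 6
  2 × C: 2 H each → 4
  2 × C (aromatic): no H
  2 × O: no H
  1 × C: no H
  Total hydrogens = 14.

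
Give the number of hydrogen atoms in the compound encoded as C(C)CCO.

10

Hydrogens are implicit in SMILES; fill each atom to its normal valence:
  3 × C: 2 H each → 6
  1 × C: 3 H
  1 × O: 1 H
  Total hydrogens = 10.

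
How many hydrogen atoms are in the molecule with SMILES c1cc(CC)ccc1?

Hydrogens are implicit in SMILES; fill each atom to its normal valence:
  5 × C (aromatic): 1 H each → 5
  1 × C: 3 H
  1 × C: 2 H
  1 × C (aromatic): no H
  Total hydrogens = 10.

10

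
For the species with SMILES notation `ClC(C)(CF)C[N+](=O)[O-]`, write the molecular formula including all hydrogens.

C4H7ClFNO2

Heavy atoms from the SMILES: 4 C, 1 Cl, 1 F, 1 N, 2 O.
Implicit hydrogens by atom environment:
  2 × C: 2 H each → 4
  1 × C: 3 H
  1 × C: no H
  1 × Cl: no H
  1 × F: no H
  1 × N (charge +1): no H
  1 × O: no H
  1 × O (charge -1): no H
  Total hydrogens = 7.
Molecular formula: C4H7ClFNO2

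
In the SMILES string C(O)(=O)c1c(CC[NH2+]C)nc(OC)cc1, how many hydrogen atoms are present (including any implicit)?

15

Hydrogens are implicit in SMILES; fill each atom to its normal valence:
  3 × C (aromatic): no H
  2 × C: 3 H each → 6
  2 × C: 2 H each → 4
  2 × C (aromatic): 1 H each → 2
  2 × O: no H
  1 × C: no H
  1 × N (charge +1): 2 H
  1 × N (aromatic): no H
  1 × O: 1 H
  Total hydrogens = 15.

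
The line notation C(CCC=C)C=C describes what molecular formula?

C7H12

Heavy atoms from the SMILES: 7 C.
Implicit hydrogens by atom environment:
  5 × C: 2 H each → 10
  2 × C: 1 H each → 2
  Total hydrogens = 12.
Molecular formula: C7H12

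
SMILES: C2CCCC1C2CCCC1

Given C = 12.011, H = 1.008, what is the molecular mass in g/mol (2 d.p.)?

Molecular formula: C10H18.
M = 10×12.011 + 18×1.008 = 138.25 g/mol.

138.25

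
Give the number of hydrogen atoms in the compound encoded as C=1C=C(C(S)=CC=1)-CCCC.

Hydrogens are implicit in SMILES; fill each atom to its normal valence:
  4 × C (aromatic): 1 H each → 4
  3 × C: 2 H each → 6
  2 × C (aromatic): no H
  1 × C: 3 H
  1 × S: 1 H
  Total hydrogens = 14.

14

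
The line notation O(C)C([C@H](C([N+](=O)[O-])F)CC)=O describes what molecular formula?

Heavy atoms from the SMILES: 6 C, 1 F, 1 N, 4 O.
Implicit hydrogens by atom environment:
  3 × O: no H
  2 × C: 3 H each → 6
  2 × C: 1 H each → 2
  1 × C: 2 H
  1 × C: no H
  1 × F: no H
  1 × N (charge +1): no H
  1 × O (charge -1): no H
  Total hydrogens = 10.
Molecular formula: C6H10FNO4

C6H10FNO4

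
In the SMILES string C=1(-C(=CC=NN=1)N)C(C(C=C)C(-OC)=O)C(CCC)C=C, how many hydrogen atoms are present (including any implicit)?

Hydrogens are implicit in SMILES; fill each atom to its normal valence:
  5 × C: 1 H each → 5
  4 × C: 2 H each → 8
  2 × C: 3 H each → 6
  2 × C (aromatic): 1 H each → 2
  2 × C (aromatic): no H
  2 × N (aromatic): no H
  2 × O: no H
  1 × C: no H
  1 × N: 2 H
  Total hydrogens = 23.

23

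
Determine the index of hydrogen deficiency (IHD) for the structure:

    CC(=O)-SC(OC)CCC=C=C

3

Molecular formula from the SMILES: C9H14O2S.
DoU = (2C + 2 + N − H − X)/2 = (2·9 + 2 + 0 − 14 − 0)/2 = 6/2 = 3.
(Structurally: 0 ring(s) + 3 π bond(s) = 3.)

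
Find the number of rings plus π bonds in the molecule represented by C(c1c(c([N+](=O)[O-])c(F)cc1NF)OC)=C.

Molecular formula from the SMILES: C9H8F2N2O3.
DoU = (2C + 2 + N − H − X)/2 = (2·9 + 2 + 2 − 8 − 2)/2 = 12/2 = 6.
(Structurally: 1 ring(s) + 5 π bond(s) = 6.)

6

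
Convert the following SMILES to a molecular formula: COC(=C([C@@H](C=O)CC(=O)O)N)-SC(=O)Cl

Heavy atoms from the SMILES: 8 C, 1 Cl, 1 N, 5 O, 1 S.
Implicit hydrogens by atom environment:
  4 × C: no H
  4 × O: no H
  2 × C: 1 H each → 2
  1 × C: 3 H
  1 × C: 2 H
  1 × Cl: no H
  1 × N: 2 H
  1 × O: 1 H
  1 × S: no H
  Total hydrogens = 10.
Molecular formula: C8H10ClNO5S

C8H10ClNO5S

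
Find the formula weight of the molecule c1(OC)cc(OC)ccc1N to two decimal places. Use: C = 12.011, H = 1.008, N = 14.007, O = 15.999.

Molecular formula: C8H11NO2.
M = 8×12.011 + 11×1.008 + 1×14.007 + 2×15.999 = 153.18 g/mol.

153.18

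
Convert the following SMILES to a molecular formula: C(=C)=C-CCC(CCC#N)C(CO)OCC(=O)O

Heavy atoms from the SMILES: 13 C, 1 N, 4 O.
Implicit hydrogens by atom environment:
  7 × C: 2 H each → 14
  3 × C: 1 H each → 3
  3 × C: no H
  2 × O: 1 H each → 2
  2 × O: no H
  1 × N: no H
  Total hydrogens = 19.
Molecular formula: C13H19NO4

C13H19NO4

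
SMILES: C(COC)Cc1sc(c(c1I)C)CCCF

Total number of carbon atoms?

12

The symbol for carbon appears 12 times in the SMILES. Lowercase c denotes aromatic carbon and counts toward C.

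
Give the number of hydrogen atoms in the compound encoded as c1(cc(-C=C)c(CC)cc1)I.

11

Hydrogens are implicit in SMILES; fill each atom to its normal valence:
  3 × C (aromatic): 1 H each → 3
  3 × C (aromatic): no H
  2 × C: 2 H each → 4
  1 × C: 3 H
  1 × C: 1 H
  1 × I: no H
  Total hydrogens = 11.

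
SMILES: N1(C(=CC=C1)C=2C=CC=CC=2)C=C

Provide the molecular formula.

C12H11N

Heavy atoms from the SMILES: 12 C, 1 N.
Implicit hydrogens by atom environment:
  8 × C (aromatic): 1 H each → 8
  2 × C (aromatic): no H
  1 × C: 2 H
  1 × C: 1 H
  1 × N (aromatic): no H
  Total hydrogens = 11.
Molecular formula: C12H11N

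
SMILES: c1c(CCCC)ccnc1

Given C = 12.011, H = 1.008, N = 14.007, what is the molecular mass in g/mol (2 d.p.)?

Molecular formula: C9H13N.
M = 9×12.011 + 13×1.008 + 1×14.007 = 135.21 g/mol.

135.21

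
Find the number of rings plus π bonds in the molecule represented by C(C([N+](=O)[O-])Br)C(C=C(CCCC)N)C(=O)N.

3

Molecular formula from the SMILES: C10H18BrN3O3.
DoU = (2C + 2 + N − H − X)/2 = (2·10 + 2 + 3 − 18 − 1)/2 = 6/2 = 3.
(Structurally: 0 ring(s) + 3 π bond(s) = 3.)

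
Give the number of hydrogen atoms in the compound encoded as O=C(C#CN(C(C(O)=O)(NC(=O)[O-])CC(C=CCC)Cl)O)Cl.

Hydrogens are implicit in SMILES; fill each atom to its normal valence:
  6 × C: no H
  3 × C: 1 H each → 3
  3 × O: no H
  2 × C: 2 H each → 4
  2 × Cl: no H
  2 × O: 1 H each → 2
  1 × C: 3 H
  1 × N: 1 H
  1 × N: no H
  1 × O (charge -1): no H
  Total hydrogens = 13.

13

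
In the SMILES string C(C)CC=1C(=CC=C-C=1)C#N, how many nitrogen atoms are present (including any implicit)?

The symbol for nitrogen appears 1 time in the SMILES.

1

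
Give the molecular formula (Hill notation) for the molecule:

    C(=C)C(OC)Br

Heavy atoms from the SMILES: 1 Br, 4 C, 1 O.
Implicit hydrogens by atom environment:
  2 × C: 1 H each → 2
  1 × Br: no H
  1 × C: 3 H
  1 × C: 2 H
  1 × O: no H
  Total hydrogens = 7.
Molecular formula: C4H7BrO

C4H7BrO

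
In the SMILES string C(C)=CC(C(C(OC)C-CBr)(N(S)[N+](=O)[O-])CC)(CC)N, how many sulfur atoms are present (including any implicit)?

1

The symbol for sulfur appears 1 time in the SMILES.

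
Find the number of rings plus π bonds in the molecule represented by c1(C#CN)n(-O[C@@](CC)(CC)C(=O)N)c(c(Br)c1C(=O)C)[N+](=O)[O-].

Molecular formula from the SMILES: C14H17BrN4O5.
DoU = (2C + 2 + N − H − X)/2 = (2·14 + 2 + 4 − 17 − 1)/2 = 16/2 = 8.
(Structurally: 1 ring(s) + 7 π bond(s) = 8.)

8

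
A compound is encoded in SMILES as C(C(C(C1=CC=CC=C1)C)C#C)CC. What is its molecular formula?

C14H18

Heavy atoms from the SMILES: 14 C.
Implicit hydrogens by atom environment:
  5 × C (aromatic): 1 H each → 5
  3 × C: 1 H each → 3
  2 × C: 3 H each → 6
  2 × C: 2 H each → 4
  1 × C (aromatic): no H
  1 × C: no H
  Total hydrogens = 18.
Molecular formula: C14H18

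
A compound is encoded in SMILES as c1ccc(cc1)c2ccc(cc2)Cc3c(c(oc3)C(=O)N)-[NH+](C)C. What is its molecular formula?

C20H21N2O2+

Heavy atoms from the SMILES: 20 C, 2 N, 2 O.
Implicit hydrogens by atom environment:
  10 × C (aromatic): 1 H each → 10
  6 × C (aromatic): no H
  2 × C: 3 H each → 6
  1 × C: 2 H
  1 × C: no H
  1 × N: 2 H
  1 × N (charge +1): 1 H
  1 × O (aromatic): no H
  1 × O: no H
  Total hydrogens = 21.
Net charge +1.
Molecular formula: C20H21N2O2+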